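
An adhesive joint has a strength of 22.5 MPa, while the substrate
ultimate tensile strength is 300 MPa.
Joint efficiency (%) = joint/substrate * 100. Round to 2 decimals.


Efficiency = 22.5 / 300 * 100
= 7.50%

7.50


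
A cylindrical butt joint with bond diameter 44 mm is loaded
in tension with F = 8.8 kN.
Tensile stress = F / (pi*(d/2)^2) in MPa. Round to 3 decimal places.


Area = pi * (44/2)^2 = 1520.5308 mm^2
Stress = 8.8*1000 / 1520.5308
= 5.787 MPa

5.787


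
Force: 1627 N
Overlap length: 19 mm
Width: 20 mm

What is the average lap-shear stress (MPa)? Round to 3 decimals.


Average shear stress = F / (overlap * width)
= 1627 / (19 * 20)
= 4.282 MPa

4.282


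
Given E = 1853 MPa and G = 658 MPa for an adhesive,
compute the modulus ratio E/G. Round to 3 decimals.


E/G ratio = 1853 / 658 = 2.816

2.816


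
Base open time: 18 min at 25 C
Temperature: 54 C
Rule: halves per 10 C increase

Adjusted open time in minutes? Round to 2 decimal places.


Acceleration = 2^((54-25)/10) = 7.4643
Open time = 18 / 7.4643 = 2.41 min

2.41


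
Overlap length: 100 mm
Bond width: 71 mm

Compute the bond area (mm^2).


Bond area = 100 * 71 = 7100 mm^2

7100


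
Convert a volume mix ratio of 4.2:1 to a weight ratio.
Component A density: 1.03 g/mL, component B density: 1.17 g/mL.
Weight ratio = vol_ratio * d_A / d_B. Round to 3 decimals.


= 4.2 * 1.03 / 1.17 = 3.697

3.697


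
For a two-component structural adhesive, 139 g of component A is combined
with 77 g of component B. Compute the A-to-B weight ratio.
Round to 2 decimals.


Weight ratio A:B = 139 / 77
= 1.81

1.81


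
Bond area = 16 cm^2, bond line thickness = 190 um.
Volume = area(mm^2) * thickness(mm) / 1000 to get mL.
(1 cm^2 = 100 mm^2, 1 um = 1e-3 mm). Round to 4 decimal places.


area_mm2 = 16 * 100 = 1600
blt_mm = 190 * 1e-3 = 0.19
vol_mm3 = 1600 * 0.19 = 304.0
vol_mL = 304.0 / 1000 = 0.3040 mL

0.3040


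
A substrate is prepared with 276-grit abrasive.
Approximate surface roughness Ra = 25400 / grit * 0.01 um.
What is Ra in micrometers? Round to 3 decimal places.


Ra = 25400 / 276 * 0.01 = 0.920 um

0.920


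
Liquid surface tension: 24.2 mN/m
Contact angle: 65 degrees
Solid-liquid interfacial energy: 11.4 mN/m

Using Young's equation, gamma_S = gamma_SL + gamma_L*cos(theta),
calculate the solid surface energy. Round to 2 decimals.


gamma_S = 11.4 + 24.2 * cos(65)
= 21.63 mN/m

21.63


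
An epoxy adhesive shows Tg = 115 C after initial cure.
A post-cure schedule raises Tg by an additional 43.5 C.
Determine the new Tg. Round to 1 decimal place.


New Tg = 115 + 43.5
= 158.5 C

158.5


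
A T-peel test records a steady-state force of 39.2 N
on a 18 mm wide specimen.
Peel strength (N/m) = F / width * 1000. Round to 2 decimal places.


Peel strength = 39.2 / 18 * 1000
= 2177.78 N/m

2177.78


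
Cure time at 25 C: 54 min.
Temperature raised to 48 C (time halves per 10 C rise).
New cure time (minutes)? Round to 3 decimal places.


Acceleration factor = 2^(23/10) = 4.9246
New time = 54 / 4.9246 = 10.965 min

10.965


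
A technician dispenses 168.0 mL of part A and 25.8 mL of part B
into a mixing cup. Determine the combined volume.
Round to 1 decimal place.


Combined volume = 168.0 + 25.8
= 193.8 mL

193.8


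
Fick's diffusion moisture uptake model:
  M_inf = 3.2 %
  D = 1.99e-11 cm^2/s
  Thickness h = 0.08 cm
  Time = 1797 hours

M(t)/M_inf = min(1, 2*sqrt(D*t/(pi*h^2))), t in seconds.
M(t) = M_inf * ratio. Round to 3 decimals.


t_sec = 1797 * 3600 = 6469200
ratio = 2*sqrt(1.99e-11*6469200/(pi*0.08^2))
= min(1, 0.160036)
= 0.160036
M(t) = 3.2 * 0.160036 = 0.512 %

0.512


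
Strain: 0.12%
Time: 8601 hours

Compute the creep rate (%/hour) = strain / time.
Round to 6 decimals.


Creep rate = 0.12 / 8601
= 0.000014 %/h

0.000014


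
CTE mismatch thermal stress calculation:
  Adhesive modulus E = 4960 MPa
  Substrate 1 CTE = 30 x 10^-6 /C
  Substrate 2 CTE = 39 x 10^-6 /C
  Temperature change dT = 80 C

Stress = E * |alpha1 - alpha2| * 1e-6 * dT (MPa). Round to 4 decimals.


delta_alpha = |30 - 39| = 9 x 10^-6/C
Stress = 4960 * 9e-6 * 80
= 3.5712 MPa

3.5712


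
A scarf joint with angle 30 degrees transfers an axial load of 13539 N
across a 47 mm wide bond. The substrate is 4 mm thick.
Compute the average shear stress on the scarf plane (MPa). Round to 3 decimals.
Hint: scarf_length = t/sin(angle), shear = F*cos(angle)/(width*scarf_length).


scarf_length = 4 / sin(30 deg) = 8.0000 mm
cos(30 deg) = 0.866025
shear stress = 13539 * 0.866025 / (47 * 8.0000)
= 31.184 MPa

31.184


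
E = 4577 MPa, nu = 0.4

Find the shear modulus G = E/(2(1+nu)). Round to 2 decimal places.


G = 4577 / (2 * 1.40)
= 1634.64 MPa

1634.64


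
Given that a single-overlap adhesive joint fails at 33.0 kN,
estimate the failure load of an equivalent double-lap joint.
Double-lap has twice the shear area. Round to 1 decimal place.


Double-lap factor = 2
Expected load = 33.0 * 2 = 66.0 kN

66.0


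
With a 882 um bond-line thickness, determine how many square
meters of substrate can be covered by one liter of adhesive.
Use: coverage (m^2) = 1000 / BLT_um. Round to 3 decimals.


Coverage = 1000 / 882 = 1.134 m^2

1.134


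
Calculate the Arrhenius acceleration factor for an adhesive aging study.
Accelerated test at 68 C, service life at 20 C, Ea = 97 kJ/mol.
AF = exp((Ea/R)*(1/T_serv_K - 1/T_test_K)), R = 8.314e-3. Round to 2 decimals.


T_test = 341.15 K, T_serv = 293.15 K
Ea/R = 97 / 0.008314 = 11667.07
AF = exp(11667.07 * (1/293.15 - 1/341.15))
= 270.36

270.36


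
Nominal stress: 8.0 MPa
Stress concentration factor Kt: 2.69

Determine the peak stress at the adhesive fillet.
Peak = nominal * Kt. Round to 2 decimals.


Peak stress = 8.0 * 2.69
= 21.52 MPa

21.52


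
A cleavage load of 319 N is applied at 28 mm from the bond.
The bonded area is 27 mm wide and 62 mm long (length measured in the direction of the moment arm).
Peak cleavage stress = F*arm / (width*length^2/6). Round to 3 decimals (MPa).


Moment = 319 * 28 = 8932 N*mm
Section modulus = 27 * 3844 / 6 = 103788 / 6 mm^3
Stress = 8932 / (103788 / 6) = 53592 / 103788
= 0.516 MPa

0.516


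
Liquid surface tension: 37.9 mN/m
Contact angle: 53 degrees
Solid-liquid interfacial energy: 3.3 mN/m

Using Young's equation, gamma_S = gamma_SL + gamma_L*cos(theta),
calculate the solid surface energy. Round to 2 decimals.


gamma_S = 3.3 + 37.9 * cos(53)
= 26.11 mN/m

26.11


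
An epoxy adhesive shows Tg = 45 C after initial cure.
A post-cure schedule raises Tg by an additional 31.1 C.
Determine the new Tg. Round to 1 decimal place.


New Tg = 45 + 31.1
= 76.1 C

76.1


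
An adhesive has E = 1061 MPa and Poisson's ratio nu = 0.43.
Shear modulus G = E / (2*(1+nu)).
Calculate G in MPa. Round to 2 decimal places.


G = 1061 / (2*(1+0.43))
= 1061 / 2.86
= 370.98 MPa

370.98


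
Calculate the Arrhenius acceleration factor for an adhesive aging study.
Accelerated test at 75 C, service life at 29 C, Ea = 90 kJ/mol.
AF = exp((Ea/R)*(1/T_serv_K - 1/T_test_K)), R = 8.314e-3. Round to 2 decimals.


T_test = 348.15 K, T_serv = 302.15 K
Ea/R = 90 / 0.008314 = 10825.11
AF = exp(10825.11 * (1/302.15 - 1/348.15))
= 113.72

113.72


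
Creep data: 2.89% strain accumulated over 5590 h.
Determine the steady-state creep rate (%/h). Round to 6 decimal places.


Rate = 2.89 / 5590 = 0.000517 %/h

0.000517


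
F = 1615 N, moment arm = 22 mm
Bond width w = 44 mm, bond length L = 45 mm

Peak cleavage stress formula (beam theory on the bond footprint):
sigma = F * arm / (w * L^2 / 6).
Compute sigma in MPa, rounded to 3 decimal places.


sigma = (1615 * 22) / (44 * 2025 / 6)
= 35530 * 6 / 89100
= 213180 / 89100
= 2.393 MPa

2.393


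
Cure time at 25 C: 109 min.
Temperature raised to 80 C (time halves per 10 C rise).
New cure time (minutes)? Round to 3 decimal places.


Acceleration factor = 2^(55/10) = 45.2548
New time = 109 / 45.2548 = 2.409 min

2.409


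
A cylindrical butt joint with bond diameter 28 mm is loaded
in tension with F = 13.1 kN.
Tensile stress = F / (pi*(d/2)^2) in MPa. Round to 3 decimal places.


Area = pi * (28/2)^2 = 615.7522 mm^2
Stress = 13.1*1000 / 615.7522
= 21.275 MPa

21.275


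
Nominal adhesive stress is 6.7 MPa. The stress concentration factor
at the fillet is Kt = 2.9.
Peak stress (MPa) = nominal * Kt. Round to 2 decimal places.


Peak = 6.7 * 2.9 = 19.43 MPa

19.43


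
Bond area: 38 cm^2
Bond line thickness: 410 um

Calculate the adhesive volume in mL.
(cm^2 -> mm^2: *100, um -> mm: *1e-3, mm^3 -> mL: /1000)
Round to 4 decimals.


V = 38*100 * 410*1e-3 / 1000
= 1.5580 mL

1.5580


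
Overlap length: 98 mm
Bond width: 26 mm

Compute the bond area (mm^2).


Bond area = 98 * 26 = 2548 mm^2

2548


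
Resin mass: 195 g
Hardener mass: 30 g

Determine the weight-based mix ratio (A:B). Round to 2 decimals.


Ratio = 195 / 30 = 6.50

6.50


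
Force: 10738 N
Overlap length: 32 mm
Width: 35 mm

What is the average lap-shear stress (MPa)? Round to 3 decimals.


Average shear stress = F / (overlap * width)
= 10738 / (32 * 35)
= 9.588 MPa

9.588


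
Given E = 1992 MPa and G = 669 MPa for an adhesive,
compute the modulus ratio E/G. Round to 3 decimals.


E/G ratio = 1992 / 669 = 2.978

2.978


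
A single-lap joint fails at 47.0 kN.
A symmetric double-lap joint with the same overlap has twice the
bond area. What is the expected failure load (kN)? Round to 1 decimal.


Double-lap load = 2 * 47.0 = 94.0 kN

94.0


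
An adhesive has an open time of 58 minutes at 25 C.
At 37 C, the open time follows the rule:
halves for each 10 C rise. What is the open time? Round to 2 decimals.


Factor = 2^((37-25)/10) = 2.2974
Open time = 58 / 2.2974 = 25.25 min

25.25


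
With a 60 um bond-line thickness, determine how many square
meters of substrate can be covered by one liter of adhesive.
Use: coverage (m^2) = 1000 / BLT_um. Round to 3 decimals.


Coverage = 1000 / 60 = 16.667 m^2

16.667


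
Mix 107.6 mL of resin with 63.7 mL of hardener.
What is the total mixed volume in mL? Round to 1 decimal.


Total = 107.6 + 63.7 = 171.3 mL

171.3


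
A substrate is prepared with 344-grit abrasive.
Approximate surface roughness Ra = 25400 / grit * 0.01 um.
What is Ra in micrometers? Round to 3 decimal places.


Ra = 25400 / 344 * 0.01 = 0.738 um

0.738


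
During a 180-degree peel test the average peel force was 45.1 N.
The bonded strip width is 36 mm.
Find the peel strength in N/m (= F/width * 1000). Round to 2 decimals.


Peel strength = F/width * 1000
= 45.1 / 36 * 1000
= 1252.78 N/m

1252.78


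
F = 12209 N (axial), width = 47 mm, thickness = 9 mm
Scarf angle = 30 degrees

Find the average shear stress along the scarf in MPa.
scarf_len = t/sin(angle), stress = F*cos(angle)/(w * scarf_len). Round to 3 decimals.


scarf_len = 9/sin(30 deg) = 18.0000
cos(30 deg) = 0.866025
stress = 12209*0.866025/(47*18.0000) = 12.498 MPa

12.498


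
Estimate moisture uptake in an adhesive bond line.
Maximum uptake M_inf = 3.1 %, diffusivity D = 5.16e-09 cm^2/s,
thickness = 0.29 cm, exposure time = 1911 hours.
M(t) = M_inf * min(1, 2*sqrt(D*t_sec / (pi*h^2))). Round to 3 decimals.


Convert time: 1911 h = 6879600 s
ratio = min(1, 2*sqrt(5.16e-09*6879600/(pi*0.29^2)))
= 0.733100
M(t) = 3.1 * 0.733100 = 2.273%

2.273


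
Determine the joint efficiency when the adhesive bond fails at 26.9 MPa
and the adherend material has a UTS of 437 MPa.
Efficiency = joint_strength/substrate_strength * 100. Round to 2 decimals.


Joint efficiency = 26.9 / 437 * 100
= 6.16%

6.16


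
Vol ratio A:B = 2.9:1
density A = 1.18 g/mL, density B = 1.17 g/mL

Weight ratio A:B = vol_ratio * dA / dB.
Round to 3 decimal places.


Weight ratio = 2.9 * 1.18 / 1.17
= 2.925

2.925


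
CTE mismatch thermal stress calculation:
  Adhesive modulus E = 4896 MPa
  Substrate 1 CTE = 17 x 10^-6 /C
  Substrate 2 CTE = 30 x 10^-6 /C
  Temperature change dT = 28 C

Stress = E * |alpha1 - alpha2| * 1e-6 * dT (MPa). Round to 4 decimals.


delta_alpha = |17 - 30| = 13 x 10^-6/C
Stress = 4896 * 13e-6 * 28
= 1.7821 MPa

1.7821


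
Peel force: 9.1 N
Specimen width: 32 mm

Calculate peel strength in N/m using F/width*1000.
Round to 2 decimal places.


Peel strength = 9.1 / 32 * 1000 = 284.38 N/m

284.38


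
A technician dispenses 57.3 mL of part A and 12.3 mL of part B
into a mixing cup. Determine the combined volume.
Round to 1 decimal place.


Combined volume = 57.3 + 12.3
= 69.6 mL

69.6


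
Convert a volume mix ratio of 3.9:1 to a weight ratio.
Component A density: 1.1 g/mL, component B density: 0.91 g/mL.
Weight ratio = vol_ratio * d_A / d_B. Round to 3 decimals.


= 3.9 * 1.1 / 0.91 = 4.714

4.714


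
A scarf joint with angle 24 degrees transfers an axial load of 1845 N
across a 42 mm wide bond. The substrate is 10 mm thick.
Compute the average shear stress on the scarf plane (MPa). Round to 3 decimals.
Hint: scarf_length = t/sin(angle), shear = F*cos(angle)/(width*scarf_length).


scarf_length = 10 / sin(24 deg) = 24.5859 mm
cos(24 deg) = 0.913545
shear stress = 1845 * 0.913545 / (42 * 24.5859)
= 1.632 MPa

1.632


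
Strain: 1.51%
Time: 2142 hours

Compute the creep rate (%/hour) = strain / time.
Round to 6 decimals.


Creep rate = 1.51 / 2142
= 0.000705 %/h

0.000705


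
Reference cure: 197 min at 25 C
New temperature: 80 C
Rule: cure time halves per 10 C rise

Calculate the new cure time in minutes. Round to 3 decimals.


factor = 2^((80-25)/10) = 45.2548
t_new = 197 / 45.2548 = 4.353 min

4.353


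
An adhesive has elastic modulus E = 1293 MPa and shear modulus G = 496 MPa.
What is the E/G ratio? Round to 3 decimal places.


E/G = 1293 / 496 = 2.607

2.607


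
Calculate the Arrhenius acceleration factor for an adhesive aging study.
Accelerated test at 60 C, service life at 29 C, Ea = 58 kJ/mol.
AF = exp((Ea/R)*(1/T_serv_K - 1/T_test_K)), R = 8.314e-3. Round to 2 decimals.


T_test = 333.15 K, T_serv = 302.15 K
Ea/R = 58 / 0.008314 = 6976.18
AF = exp(6976.18 * (1/302.15 - 1/333.15))
= 8.57

8.57


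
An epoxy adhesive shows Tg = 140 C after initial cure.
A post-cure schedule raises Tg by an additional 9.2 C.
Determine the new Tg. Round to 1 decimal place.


New Tg = 140 + 9.2
= 149.2 C

149.2


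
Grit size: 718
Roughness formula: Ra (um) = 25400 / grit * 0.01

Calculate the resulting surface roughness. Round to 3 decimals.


Ra = 25400 / 718 * 0.01
= 0.354 um

0.354


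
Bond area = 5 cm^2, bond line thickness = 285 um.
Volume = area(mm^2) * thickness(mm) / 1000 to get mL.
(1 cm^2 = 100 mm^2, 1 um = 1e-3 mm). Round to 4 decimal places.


area_mm2 = 5 * 100 = 500
blt_mm = 285 * 1e-3 = 0.285
vol_mm3 = 500 * 0.285 = 142.5
vol_mL = 142.5 / 1000 = 0.1425 mL

0.1425


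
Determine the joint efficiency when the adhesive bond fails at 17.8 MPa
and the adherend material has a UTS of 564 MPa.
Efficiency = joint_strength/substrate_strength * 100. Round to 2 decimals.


Joint efficiency = 17.8 / 564 * 100
= 3.16%

3.16


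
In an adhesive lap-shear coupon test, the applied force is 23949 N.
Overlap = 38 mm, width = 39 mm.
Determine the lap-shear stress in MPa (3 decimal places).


stress = F / (overlap * width)
= 23949 / (38 * 39)
= 16.160 MPa

16.160


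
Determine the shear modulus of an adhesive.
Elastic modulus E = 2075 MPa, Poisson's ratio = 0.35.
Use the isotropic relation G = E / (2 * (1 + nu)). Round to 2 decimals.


G = 2075 / (2*(1+0.35)) = 2075 / 2.70
= 768.52 MPa

768.52


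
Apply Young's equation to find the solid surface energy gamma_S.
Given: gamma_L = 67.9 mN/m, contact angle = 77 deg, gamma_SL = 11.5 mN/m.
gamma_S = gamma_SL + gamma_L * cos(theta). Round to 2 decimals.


theta_rad = 77 * pi/180 = 1.343904
gamma_S = 11.5 + 67.9 * cos(1.343904)
= 26.77 mN/m

26.77


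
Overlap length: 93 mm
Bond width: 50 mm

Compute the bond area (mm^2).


Bond area = 93 * 50 = 4650 mm^2

4650


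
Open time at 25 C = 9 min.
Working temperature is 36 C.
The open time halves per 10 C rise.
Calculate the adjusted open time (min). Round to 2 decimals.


factor = 2^((36 - 25) / 10) = 2.1435
ot = 9 / 2.1435 = 4.20 min

4.20


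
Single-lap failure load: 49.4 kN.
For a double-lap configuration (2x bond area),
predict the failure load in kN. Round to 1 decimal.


Failure load = 49.4 * 2 = 98.8 kN

98.8


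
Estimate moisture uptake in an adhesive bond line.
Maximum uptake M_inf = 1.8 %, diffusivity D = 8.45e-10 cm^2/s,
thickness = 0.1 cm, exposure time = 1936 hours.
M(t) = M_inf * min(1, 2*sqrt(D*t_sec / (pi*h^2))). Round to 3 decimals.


Convert time: 1936 h = 6969600 s
ratio = min(1, 2*sqrt(8.45e-10*6969600/(pi*0.1^2)))
= 0.865939
M(t) = 1.8 * 0.865939 = 1.559%

1.559


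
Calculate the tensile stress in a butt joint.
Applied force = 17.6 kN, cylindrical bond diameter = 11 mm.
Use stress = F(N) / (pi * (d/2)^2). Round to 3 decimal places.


A = pi * 5.5^2 = 95.0332 mm^2
sigma = 17600.0 / 95.0332 = 185.198 MPa

185.198


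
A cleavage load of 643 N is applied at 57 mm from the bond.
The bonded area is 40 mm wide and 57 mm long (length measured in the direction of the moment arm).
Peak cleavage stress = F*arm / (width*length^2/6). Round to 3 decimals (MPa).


Moment = 643 * 57 = 36651 N*mm
Section modulus = 40 * 3249 / 6 = 129960 / 6 mm^3
Stress = 36651 / (129960 / 6) = 219906 / 129960
= 1.692 MPa

1.692


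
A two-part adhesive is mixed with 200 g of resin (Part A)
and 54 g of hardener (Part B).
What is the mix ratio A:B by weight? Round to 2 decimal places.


Mix ratio = mass_A / mass_B
= 200 / 54
= 3.70

3.70


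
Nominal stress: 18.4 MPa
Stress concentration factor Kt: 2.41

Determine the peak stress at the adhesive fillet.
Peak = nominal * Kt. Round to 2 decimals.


Peak stress = 18.4 * 2.41
= 44.34 MPa

44.34


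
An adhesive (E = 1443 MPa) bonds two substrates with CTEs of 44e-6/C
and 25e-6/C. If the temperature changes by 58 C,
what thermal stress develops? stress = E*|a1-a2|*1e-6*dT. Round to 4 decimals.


Stress = 1443 * |44 - 25| * 1e-6 * 58
= 1.5902 MPa

1.5902


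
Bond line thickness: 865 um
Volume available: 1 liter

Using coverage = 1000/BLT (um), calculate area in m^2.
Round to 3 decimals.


1 L = 1e6 mm^3, thickness = 865 um = 0.865 mm
Area = 1e6 / 0.865 mm^2 = (1e6 / 0.865) / 1e6 m^2 = 1000 / 865 m^2
= 1.156 m^2

1.156


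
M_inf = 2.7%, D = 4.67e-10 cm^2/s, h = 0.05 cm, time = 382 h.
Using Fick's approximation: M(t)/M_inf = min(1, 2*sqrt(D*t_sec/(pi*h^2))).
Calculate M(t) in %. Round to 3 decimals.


t = 1375200 s
ratio = min(1, 2*sqrt(4.67e-10*1375200/(pi*0.0025)))
= 0.571908
M(t) = 2.7 * 0.571908 = 1.544%

1.544


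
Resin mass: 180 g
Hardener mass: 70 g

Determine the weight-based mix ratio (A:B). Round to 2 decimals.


Ratio = 180 / 70 = 2.57

2.57


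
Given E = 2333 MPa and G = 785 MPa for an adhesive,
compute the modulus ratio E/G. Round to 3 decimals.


E/G ratio = 2333 / 785 = 2.972

2.972


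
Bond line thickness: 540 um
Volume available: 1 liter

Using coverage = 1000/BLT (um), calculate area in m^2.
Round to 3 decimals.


1 L = 1e6 mm^3, thickness = 540 um = 0.54 mm
Area = 1e6 / 0.54 mm^2 = (1e6 / 0.54) / 1e6 m^2 = 1000 / 540 m^2
= 1.852 m^2

1.852


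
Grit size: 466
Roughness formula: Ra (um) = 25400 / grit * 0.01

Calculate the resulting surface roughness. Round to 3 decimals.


Ra = 25400 / 466 * 0.01
= 0.545 um

0.545


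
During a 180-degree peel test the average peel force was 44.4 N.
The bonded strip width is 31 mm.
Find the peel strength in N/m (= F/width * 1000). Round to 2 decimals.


Peel strength = F/width * 1000
= 44.4 / 31 * 1000
= 1432.26 N/m

1432.26


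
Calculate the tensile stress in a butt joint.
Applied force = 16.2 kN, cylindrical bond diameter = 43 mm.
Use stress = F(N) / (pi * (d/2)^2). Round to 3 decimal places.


A = pi * 21.5^2 = 1452.2012 mm^2
sigma = 16200.0 / 1452.2012 = 11.155 MPa

11.155


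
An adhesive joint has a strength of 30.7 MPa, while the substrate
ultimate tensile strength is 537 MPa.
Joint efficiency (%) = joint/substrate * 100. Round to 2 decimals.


Efficiency = 30.7 / 537 * 100
= 5.72%

5.72


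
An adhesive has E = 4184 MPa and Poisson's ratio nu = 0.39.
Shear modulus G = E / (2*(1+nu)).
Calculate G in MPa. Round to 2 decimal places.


G = 4184 / (2*(1+0.39))
= 4184 / 2.78
= 1505.04 MPa

1505.04


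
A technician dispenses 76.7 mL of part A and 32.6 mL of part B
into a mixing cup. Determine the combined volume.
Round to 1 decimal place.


Combined volume = 76.7 + 32.6
= 109.3 mL

109.3


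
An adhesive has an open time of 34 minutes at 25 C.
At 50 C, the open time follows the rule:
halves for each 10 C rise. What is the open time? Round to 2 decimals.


Factor = 2^((50-25)/10) = 5.6569
Open time = 34 / 5.6569 = 6.01 min

6.01


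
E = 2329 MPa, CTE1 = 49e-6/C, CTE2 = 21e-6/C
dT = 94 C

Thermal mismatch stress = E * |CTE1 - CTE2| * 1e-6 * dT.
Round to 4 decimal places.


= 2329 * 28e-6 * 94
= 6.1299 MPa

6.1299


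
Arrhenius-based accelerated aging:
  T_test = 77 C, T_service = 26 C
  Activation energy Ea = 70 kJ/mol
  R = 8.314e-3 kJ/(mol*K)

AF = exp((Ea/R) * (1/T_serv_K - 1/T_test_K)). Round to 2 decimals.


T_test_K = 350.15, T_serv_K = 299.15
AF = exp((70/8.314e-3) * (1/299.15 - 1/350.15))
= 60.30

60.30


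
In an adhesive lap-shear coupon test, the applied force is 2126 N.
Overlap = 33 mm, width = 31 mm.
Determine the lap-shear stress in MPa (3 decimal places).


stress = F / (overlap * width)
= 2126 / (33 * 31)
= 2.078 MPa

2.078


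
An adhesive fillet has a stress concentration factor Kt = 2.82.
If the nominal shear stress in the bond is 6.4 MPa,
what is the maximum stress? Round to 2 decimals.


Max stress = 6.4 * 2.82 = 18.05 MPa

18.05


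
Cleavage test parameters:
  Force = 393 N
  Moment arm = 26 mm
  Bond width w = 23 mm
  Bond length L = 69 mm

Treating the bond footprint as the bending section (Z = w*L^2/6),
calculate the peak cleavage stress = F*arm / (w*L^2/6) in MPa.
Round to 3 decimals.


M = 393 * 26 = 10218 N*mm
Z = 23 * 69^2 / 6 = 109503 / 6 mm^3
sigma = M / Z = 6 * 10218 / 109503 = 61308 / 109503
= 0.560 MPa

0.560


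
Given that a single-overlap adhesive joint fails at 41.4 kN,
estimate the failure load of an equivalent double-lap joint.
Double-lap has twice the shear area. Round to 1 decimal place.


Double-lap factor = 2
Expected load = 41.4 * 2 = 82.8 kN

82.8


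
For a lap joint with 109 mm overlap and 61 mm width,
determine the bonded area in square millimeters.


Area = 109 * 61 = 6649 mm^2

6649


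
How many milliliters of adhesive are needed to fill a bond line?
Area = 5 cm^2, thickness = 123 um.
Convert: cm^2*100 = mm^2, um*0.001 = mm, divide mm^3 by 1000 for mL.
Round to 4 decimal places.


= (5 * 100) * (123 * 0.001) / 1000
= 0.0615 mL

0.0615


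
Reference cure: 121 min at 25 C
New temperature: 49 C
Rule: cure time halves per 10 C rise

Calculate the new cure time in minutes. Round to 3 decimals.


factor = 2^((49-25)/10) = 5.2780
t_new = 121 / 5.2780 = 22.925 min

22.925


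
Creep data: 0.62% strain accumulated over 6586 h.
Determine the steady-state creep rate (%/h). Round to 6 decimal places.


Rate = 0.62 / 6586 = 0.000094 %/h

0.000094


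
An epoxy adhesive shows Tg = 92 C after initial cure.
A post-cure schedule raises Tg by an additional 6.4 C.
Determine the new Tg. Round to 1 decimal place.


New Tg = 92 + 6.4
= 98.4 C

98.4


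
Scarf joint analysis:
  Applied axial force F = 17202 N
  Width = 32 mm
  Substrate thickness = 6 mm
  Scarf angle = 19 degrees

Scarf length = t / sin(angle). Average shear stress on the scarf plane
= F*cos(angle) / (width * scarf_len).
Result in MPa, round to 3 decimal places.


Scarf length = 6 / sin(19 deg) = 18.4293 mm
cos(19 deg) = 0.945519
Shear = 17202 * 0.945519 / (32 * 18.4293)
= 27.580 MPa

27.580


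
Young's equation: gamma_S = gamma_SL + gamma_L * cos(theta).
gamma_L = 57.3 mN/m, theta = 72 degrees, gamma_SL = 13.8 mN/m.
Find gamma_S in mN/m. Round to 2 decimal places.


cos(72 deg) = 0.309017
gamma_S = 13.8 + 57.3 * 0.309017
= 31.51 mN/m

31.51


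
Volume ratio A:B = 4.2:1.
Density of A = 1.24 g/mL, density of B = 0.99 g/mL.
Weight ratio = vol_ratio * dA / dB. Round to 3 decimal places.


Wt ratio = 4.2 * 1.24 / 0.99
= 5.261

5.261


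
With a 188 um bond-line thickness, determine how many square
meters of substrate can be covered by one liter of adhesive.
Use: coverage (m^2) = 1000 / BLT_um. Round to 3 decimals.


Coverage = 1000 / 188 = 5.319 m^2

5.319


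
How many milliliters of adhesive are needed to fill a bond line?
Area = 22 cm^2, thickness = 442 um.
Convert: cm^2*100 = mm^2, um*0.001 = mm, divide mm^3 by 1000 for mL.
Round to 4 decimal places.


= (22 * 100) * (442 * 0.001) / 1000
= 0.9724 mL

0.9724


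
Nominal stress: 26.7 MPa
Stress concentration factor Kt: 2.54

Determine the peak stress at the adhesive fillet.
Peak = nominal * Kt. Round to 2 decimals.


Peak stress = 26.7 * 2.54
= 67.82 MPa

67.82


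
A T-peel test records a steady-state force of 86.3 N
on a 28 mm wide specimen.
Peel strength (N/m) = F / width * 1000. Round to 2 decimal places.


Peel strength = 86.3 / 28 * 1000
= 3082.14 N/m

3082.14


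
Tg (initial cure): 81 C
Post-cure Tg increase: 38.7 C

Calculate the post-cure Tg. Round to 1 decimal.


Post-cure Tg = 81 + 38.7 = 119.7 C

119.7


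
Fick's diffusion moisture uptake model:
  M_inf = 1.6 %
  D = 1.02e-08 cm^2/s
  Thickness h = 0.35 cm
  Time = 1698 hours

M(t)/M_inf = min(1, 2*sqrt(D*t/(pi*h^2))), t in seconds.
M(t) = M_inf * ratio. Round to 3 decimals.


t_sec = 1698 * 3600 = 6112800
ratio = 2*sqrt(1.02e-08*6112800/(pi*0.35^2))
= min(1, 0.805021)
= 0.805021
M(t) = 1.6 * 0.805021 = 1.288 %

1.288


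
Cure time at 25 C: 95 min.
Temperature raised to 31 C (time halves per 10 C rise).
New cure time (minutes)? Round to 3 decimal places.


Acceleration factor = 2^(6/10) = 1.5157
New time = 95 / 1.5157 = 62.677 min

62.677


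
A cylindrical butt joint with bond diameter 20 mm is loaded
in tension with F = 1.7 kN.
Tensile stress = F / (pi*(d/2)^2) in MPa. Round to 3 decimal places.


Area = pi * (20/2)^2 = 314.1593 mm^2
Stress = 1.7*1000 / 314.1593
= 5.411 MPa

5.411


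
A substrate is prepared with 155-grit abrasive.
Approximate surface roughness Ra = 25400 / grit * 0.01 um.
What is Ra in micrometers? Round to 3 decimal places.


Ra = 25400 / 155 * 0.01 = 1.639 um

1.639


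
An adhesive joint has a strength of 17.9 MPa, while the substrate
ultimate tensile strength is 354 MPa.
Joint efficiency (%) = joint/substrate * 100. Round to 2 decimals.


Efficiency = 17.9 / 354 * 100
= 5.06%

5.06


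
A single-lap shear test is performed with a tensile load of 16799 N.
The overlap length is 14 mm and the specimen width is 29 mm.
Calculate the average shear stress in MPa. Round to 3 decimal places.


Shear stress = F / (overlap * width)
= 16799 / (14 * 29)
= 16799 / 406
= 41.377 MPa

41.377


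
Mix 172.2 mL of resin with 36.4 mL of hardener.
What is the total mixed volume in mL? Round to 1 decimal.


Total = 172.2 + 36.4 = 208.6 mL

208.6


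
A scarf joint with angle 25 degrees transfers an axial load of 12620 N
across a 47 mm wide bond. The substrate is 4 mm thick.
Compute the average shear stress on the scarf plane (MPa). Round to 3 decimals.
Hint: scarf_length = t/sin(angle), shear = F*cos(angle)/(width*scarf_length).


scarf_length = 4 / sin(25 deg) = 9.4648 mm
cos(25 deg) = 0.906308
shear stress = 12620 * 0.906308 / (47 * 9.4648)
= 25.711 MPa

25.711


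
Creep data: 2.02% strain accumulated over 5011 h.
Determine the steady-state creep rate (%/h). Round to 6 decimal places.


Rate = 2.02 / 5011 = 0.000403 %/h

0.000403


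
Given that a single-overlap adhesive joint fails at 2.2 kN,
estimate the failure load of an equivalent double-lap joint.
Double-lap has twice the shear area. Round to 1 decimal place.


Double-lap factor = 2
Expected load = 2.2 * 2 = 4.4 kN

4.4


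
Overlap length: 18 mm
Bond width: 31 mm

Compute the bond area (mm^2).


Bond area = 18 * 31 = 558 mm^2

558


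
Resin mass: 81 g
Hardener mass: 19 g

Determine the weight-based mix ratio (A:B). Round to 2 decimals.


Ratio = 81 / 19 = 4.26

4.26


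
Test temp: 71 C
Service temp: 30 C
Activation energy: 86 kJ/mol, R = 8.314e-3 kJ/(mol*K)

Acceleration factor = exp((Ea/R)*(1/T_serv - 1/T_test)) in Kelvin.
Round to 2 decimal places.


AF = exp((86/0.008314)*(1/303.15 - 1/344.15))
= 58.27

58.27


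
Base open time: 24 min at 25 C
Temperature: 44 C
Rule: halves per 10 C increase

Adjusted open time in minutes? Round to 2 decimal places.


Acceleration = 2^((44-25)/10) = 3.7321
Open time = 24 / 3.7321 = 6.43 min

6.43


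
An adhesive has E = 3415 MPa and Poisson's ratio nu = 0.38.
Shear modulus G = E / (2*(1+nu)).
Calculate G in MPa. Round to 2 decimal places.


G = 3415 / (2*(1+0.38))
= 3415 / 2.76
= 1237.32 MPa

1237.32


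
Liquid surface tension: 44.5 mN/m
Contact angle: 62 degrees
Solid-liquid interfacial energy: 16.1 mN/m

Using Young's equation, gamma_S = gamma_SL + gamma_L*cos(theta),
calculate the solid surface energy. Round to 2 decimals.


gamma_S = 16.1 + 44.5 * cos(62)
= 36.99 mN/m

36.99


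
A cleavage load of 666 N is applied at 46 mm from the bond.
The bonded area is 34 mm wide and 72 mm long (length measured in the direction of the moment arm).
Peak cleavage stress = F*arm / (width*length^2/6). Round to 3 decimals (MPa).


Moment = 666 * 46 = 30636 N*mm
Section modulus = 34 * 5184 / 6 = 176256 / 6 mm^3
Stress = 30636 / (176256 / 6) = 183816 / 176256
= 1.043 MPa

1.043


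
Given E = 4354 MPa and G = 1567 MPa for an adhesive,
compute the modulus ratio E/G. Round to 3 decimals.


E/G ratio = 4354 / 1567 = 2.779

2.779


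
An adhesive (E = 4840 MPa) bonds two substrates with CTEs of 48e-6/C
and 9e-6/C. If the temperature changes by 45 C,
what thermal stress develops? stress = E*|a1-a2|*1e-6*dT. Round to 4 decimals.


Stress = 4840 * |48 - 9| * 1e-6 * 45
= 8.4942 MPa

8.4942


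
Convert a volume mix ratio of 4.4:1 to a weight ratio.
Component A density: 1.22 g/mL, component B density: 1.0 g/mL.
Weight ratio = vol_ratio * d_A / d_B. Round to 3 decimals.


= 4.4 * 1.22 / 1.0 = 5.368

5.368


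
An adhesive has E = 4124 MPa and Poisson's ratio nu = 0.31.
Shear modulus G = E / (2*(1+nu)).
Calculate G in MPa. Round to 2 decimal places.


G = 4124 / (2*(1+0.31))
= 4124 / 2.62
= 1574.05 MPa

1574.05


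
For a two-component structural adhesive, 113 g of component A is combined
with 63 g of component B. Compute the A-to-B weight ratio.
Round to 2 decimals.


Weight ratio A:B = 113 / 63
= 1.79

1.79


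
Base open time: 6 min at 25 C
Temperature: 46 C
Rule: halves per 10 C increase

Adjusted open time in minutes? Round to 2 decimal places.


Acceleration = 2^((46-25)/10) = 4.2871
Open time = 6 / 4.2871 = 1.40 min

1.40


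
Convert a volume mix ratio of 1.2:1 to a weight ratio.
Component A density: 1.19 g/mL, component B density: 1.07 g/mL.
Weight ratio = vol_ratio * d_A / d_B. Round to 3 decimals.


= 1.2 * 1.19 / 1.07 = 1.335

1.335


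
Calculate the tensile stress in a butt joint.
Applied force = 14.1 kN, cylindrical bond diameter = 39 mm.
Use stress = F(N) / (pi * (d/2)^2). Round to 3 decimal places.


A = pi * 19.5^2 = 1194.5906 mm^2
sigma = 14100.0 / 1194.5906 = 11.803 MPa

11.803


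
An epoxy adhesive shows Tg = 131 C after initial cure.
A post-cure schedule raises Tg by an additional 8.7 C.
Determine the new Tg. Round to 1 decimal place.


New Tg = 131 + 8.7
= 139.7 C

139.7


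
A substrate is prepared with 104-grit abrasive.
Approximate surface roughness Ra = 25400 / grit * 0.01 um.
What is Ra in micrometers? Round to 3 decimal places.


Ra = 25400 / 104 * 0.01 = 2.442 um

2.442


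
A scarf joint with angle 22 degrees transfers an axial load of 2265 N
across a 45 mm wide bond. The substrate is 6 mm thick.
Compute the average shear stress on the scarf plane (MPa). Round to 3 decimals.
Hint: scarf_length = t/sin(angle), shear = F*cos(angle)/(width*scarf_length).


scarf_length = 6 / sin(22 deg) = 16.0168 mm
cos(22 deg) = 0.927184
shear stress = 2265 * 0.927184 / (45 * 16.0168)
= 2.914 MPa

2.914


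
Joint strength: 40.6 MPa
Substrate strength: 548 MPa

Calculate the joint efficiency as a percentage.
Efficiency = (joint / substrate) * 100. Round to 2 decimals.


Efficiency = (40.6 / 548) * 100 = 7.41%

7.41


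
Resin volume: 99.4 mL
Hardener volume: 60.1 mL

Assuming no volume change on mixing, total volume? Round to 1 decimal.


V_total = 99.4 + 60.1 = 159.5 mL

159.5


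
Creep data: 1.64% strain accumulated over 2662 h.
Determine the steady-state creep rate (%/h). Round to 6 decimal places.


Rate = 1.64 / 2662 = 0.000616 %/h

0.000616


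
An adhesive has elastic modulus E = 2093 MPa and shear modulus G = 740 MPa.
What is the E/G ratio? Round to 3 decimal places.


E/G = 2093 / 740 = 2.828

2.828


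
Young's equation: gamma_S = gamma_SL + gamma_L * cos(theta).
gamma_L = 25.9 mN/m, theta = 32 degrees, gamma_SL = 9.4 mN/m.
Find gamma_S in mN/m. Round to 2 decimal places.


cos(32 deg) = 0.848048
gamma_S = 9.4 + 25.9 * 0.848048
= 31.36 mN/m

31.36


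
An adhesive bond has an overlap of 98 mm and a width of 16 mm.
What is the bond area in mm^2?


Bond area = overlap * width
= 98 * 16
= 1568 mm^2

1568


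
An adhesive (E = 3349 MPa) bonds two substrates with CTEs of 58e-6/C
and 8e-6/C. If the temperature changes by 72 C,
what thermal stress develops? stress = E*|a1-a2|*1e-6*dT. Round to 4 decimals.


Stress = 3349 * |58 - 8| * 1e-6 * 72
= 12.0564 MPa

12.0564


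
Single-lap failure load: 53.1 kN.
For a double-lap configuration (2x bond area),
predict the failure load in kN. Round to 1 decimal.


Failure load = 53.1 * 2 = 106.2 kN

106.2


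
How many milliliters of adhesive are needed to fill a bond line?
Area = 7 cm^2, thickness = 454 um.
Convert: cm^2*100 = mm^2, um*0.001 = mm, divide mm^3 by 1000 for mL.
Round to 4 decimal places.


= (7 * 100) * (454 * 0.001) / 1000
= 0.3178 mL

0.3178


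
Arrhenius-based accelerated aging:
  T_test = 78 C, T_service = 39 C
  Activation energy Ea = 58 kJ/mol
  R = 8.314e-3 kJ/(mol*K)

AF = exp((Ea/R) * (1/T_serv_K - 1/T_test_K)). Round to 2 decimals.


T_test_K = 351.15, T_serv_K = 312.15
AF = exp((58/8.314e-3) * (1/312.15 - 1/351.15))
= 11.97

11.97


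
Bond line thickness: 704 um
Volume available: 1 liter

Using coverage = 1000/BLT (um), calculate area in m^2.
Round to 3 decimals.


1 L = 1e6 mm^3, thickness = 704 um = 0.704 mm
Area = 1e6 / 0.704 mm^2 = (1e6 / 0.704) / 1e6 m^2 = 1000 / 704 m^2
= 1.420 m^2

1.420


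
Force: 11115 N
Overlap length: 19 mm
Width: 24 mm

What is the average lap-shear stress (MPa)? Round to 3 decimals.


Average shear stress = F / (overlap * width)
= 11115 / (19 * 24)
= 24.375 MPa

24.375


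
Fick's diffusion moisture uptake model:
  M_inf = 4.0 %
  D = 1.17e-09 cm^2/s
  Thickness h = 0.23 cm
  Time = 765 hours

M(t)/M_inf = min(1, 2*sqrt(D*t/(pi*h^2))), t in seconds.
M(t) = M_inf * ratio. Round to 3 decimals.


t_sec = 765 * 3600 = 2754000
ratio = 2*sqrt(1.17e-09*2754000/(pi*0.23^2))
= min(1, 0.278485)
= 0.278485
M(t) = 4.0 * 0.278485 = 1.114 %

1.114


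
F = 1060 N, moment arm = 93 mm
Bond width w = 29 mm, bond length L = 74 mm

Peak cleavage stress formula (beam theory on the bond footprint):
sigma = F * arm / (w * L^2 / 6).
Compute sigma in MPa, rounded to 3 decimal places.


sigma = (1060 * 93) / (29 * 5476 / 6)
= 98580 * 6 / 158804
= 591480 / 158804
= 3.725 MPa

3.725


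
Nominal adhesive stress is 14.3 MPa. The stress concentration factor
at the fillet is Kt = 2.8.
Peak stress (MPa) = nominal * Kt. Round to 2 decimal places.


Peak = 14.3 * 2.8 = 40.04 MPa

40.04


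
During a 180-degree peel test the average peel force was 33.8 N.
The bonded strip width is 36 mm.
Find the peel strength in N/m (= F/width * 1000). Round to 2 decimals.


Peel strength = F/width * 1000
= 33.8 / 36 * 1000
= 938.89 N/m

938.89


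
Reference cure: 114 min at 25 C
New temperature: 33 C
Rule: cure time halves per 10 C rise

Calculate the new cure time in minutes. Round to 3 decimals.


factor = 2^((33-25)/10) = 1.7411
t_new = 114 / 1.7411 = 65.476 min

65.476


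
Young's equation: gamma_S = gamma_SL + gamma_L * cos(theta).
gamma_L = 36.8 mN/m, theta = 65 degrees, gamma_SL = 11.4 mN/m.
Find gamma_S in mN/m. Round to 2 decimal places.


cos(65 deg) = 0.422618
gamma_S = 11.4 + 36.8 * 0.422618
= 26.95 mN/m

26.95


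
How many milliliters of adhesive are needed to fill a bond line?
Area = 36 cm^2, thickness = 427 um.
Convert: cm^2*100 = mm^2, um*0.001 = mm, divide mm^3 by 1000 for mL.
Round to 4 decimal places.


= (36 * 100) * (427 * 0.001) / 1000
= 1.5372 mL

1.5372


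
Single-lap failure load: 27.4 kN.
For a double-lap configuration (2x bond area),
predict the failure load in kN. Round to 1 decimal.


Failure load = 27.4 * 2 = 54.8 kN

54.8


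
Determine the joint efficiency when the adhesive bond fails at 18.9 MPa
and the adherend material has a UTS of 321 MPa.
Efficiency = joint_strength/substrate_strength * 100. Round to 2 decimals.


Joint efficiency = 18.9 / 321 * 100
= 5.89%

5.89


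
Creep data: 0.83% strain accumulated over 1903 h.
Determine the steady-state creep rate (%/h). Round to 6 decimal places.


Rate = 0.83 / 1903 = 0.000436 %/h

0.000436


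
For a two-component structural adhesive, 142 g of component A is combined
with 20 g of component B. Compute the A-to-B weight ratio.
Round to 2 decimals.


Weight ratio A:B = 142 / 20
= 7.10

7.10


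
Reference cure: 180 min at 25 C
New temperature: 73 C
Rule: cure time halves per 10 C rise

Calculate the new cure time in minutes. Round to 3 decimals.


factor = 2^((73-25)/10) = 27.8576
t_new = 180 / 27.8576 = 6.461 min

6.461


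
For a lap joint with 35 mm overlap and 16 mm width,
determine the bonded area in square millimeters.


Area = 35 * 16 = 560 mm^2

560


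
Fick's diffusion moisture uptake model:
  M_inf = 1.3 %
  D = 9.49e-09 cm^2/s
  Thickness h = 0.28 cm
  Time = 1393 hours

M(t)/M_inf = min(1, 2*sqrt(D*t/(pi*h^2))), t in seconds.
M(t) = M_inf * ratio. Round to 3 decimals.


t_sec = 1393 * 3600 = 5014800
ratio = 2*sqrt(9.49e-09*5014800/(pi*0.28^2))
= min(1, 0.879138)
= 0.879138
M(t) = 1.3 * 0.879138 = 1.143 %

1.143


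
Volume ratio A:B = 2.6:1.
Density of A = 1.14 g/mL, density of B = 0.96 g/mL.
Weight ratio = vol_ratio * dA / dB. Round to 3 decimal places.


Wt ratio = 2.6 * 1.14 / 0.96
= 3.088

3.088


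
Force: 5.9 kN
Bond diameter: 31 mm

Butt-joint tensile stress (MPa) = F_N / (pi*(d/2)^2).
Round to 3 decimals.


F_N = 5.9 * 1000 = 5900.0 N
A = pi*(15.5)^2 = 754.7676 mm^2
stress = 5900.0 / 754.7676 = 7.817 MPa

7.817


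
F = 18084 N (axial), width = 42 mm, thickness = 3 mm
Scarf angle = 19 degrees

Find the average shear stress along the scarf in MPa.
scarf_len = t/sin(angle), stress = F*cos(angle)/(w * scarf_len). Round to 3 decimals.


scarf_len = 3/sin(19 deg) = 9.2147
cos(19 deg) = 0.945519
stress = 18084*0.945519/(42*9.2147) = 44.181 MPa

44.181


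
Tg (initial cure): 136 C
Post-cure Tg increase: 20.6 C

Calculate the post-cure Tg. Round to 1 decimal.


Post-cure Tg = 136 + 20.6 = 156.6 C

156.6


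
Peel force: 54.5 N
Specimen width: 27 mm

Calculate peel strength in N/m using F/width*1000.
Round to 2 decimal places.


Peel strength = 54.5 / 27 * 1000 = 2018.52 N/m

2018.52
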